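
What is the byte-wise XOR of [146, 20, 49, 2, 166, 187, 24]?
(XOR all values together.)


XOR chain: 146 ^ 20 ^ 49 ^ 2 ^ 166 ^ 187 ^ 24 = 176

176


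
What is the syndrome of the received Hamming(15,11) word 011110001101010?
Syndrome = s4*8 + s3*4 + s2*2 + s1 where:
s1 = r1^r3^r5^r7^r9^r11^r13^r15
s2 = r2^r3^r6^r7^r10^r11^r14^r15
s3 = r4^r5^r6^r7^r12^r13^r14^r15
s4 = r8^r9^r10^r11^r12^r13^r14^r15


s1=1, s2=0, s3=0, s4=0

Syndrome = 1 (error at position 1)


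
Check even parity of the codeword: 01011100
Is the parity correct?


Number of 1s: 4

Yes, parity is correct (4 ones)


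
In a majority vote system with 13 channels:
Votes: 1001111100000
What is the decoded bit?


Ones: 6 out of 13
Threshold: 7

0 (6/13 voted 1)


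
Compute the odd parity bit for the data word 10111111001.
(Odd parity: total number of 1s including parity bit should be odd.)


Number of 1s in data: 8
Parity bit: 1

1


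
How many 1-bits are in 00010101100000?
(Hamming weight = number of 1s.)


Counting 1s in 00010101100000

4


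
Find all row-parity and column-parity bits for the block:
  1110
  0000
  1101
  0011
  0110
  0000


Row parities: 101000
Column parities: 0110

Row P: 101000, Col P: 0110, Corner: 0


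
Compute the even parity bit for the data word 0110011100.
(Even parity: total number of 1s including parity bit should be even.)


Number of 1s in data: 5
Parity bit: 1

1


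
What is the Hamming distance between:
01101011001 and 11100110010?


XOR: 10001101011
Count of 1s: 6

6


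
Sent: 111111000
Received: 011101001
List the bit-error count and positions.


XOR: 100010001

3 error(s) at position(s): 0, 4, 8


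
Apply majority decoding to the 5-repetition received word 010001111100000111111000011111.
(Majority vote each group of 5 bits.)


Groups: 01000, 11111, 00000, 11111, 10000, 11111
Majority votes: 010101

010101


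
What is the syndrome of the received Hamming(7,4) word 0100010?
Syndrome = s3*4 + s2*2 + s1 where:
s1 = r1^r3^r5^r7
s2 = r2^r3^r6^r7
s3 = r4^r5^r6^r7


s1=0, s2=0, s3=1

Syndrome = 4 (error at position 4)


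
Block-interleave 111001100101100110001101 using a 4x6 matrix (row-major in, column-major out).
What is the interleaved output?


Matrix:
  111001
  100101
  100110
  001101
Read columns: 111010001001011100101101

111010001001011100101101


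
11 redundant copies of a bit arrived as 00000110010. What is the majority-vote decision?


Ones: 3 out of 11
Threshold: 6

0 (3/11 voted 1)


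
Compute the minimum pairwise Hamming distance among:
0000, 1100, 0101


Comparing all pairs, minimum distance: 2
Can detect 1 errors, correct 0 errors

2


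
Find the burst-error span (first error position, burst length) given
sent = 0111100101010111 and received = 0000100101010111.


XOR: 0111000000000000

Burst at position 1, length 3


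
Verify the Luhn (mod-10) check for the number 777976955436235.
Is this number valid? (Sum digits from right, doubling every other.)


Luhn sum = 80
80 mod 10 = 0

Valid (Luhn sum mod 10 = 0)


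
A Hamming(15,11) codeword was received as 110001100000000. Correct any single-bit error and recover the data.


Syndrome = 2: error at position 2

Data: 00110000000 (corrected bit 2)


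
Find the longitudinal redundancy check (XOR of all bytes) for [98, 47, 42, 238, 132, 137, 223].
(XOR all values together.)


XOR chain: 98 ^ 47 ^ 42 ^ 238 ^ 132 ^ 137 ^ 223 = 91

91


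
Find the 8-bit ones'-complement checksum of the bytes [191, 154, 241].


Sum = 586 mod 256 = 74
Complement = 181

181


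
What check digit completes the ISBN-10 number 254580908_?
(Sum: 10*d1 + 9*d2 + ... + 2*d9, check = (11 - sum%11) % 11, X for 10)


Weighted sum: 232
232 mod 11 = 1

Check digit: X


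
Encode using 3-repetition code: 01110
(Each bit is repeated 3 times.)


Each bit -> 3 copies

000111111111000


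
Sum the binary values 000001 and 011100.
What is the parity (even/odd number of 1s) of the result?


000001 = 1
011100 = 28
Sum = 29 = 11101
1s count = 4

even parity (4 ones in 11101)


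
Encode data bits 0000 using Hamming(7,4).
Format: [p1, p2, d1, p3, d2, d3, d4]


Parity bits: p1=0, p2=0, p3=0

0000000


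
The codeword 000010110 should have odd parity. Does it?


Number of 1s: 3

Yes, parity is correct (3 ones)


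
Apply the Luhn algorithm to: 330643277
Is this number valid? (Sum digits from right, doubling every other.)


Luhn sum = 36
36 mod 10 = 6

Invalid (Luhn sum mod 10 = 6)


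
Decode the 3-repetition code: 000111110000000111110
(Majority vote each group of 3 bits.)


Groups: 000, 111, 110, 000, 000, 111, 110
Majority votes: 0110011

0110011


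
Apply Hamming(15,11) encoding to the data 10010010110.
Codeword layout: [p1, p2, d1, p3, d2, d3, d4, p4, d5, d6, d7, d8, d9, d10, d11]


Parity bits: p1=0, p2=0, p3=1, p4=1

001100110010110


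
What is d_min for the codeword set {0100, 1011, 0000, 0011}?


Comparing all pairs, minimum distance: 1
Can detect 0 errors, correct 0 errors

1


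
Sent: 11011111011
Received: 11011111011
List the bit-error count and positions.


XOR: 00000000000

0 errors (received matches sent)


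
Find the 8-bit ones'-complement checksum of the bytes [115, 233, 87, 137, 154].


Sum = 726 mod 256 = 214
Complement = 41

41


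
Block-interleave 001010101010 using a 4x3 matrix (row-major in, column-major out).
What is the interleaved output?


Matrix:
  001
  010
  101
  010
Read columns: 001001011010

001001011010


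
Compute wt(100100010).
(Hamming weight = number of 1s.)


Counting 1s in 100100010

3


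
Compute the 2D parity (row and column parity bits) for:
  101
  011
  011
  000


Row parities: 0000
Column parities: 101

Row P: 0000, Col P: 101, Corner: 0


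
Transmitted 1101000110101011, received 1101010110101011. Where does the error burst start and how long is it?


XOR: 0000010000000000

Burst at position 5, length 1


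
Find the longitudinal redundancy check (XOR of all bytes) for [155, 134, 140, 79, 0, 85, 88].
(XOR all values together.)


XOR chain: 155 ^ 134 ^ 140 ^ 79 ^ 0 ^ 85 ^ 88 = 211

211


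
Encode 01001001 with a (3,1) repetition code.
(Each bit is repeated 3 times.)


Each bit -> 3 copies

000111000000111000000111


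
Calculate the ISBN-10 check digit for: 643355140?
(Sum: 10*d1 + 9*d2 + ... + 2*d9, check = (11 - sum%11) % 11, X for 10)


Weighted sum: 212
212 mod 11 = 3

Check digit: 8


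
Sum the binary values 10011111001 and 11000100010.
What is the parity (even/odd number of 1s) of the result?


10011111001 = 1273
11000100010 = 1570
Sum = 2843 = 101100011011
1s count = 7

odd parity (7 ones in 101100011011)


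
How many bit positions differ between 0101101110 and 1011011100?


XOR: 1110110010
Count of 1s: 6

6


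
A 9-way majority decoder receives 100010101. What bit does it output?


Ones: 4 out of 9
Threshold: 5

0 (4/9 voted 1)


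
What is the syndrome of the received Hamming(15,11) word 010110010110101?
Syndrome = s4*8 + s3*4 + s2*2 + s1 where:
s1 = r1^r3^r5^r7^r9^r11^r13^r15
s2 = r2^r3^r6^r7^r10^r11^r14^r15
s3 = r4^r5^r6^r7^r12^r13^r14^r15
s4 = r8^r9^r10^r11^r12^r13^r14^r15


s1=0, s2=0, s3=0, s4=1

Syndrome = 8 (error at position 8)


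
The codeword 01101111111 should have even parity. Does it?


Number of 1s: 9

No, parity error (9 ones)


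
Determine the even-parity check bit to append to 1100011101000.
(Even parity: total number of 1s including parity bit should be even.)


Number of 1s in data: 6
Parity bit: 0

0


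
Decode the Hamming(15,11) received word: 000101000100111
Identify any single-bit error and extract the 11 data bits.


Syndrome = 4: error at position 4

Data: 00100100111 (corrected bit 4)


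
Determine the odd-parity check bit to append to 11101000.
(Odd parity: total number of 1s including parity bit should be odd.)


Number of 1s in data: 4
Parity bit: 1

1


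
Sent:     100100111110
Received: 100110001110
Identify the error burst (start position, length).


XOR: 000010110000

Burst at position 4, length 4


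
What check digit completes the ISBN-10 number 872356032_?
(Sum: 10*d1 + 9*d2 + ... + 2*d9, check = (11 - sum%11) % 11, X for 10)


Weighted sum: 253
253 mod 11 = 0

Check digit: 0


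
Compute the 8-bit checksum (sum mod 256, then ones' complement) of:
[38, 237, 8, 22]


Sum = 305 mod 256 = 49
Complement = 206

206


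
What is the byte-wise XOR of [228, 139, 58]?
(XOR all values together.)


XOR chain: 228 ^ 139 ^ 58 = 85

85


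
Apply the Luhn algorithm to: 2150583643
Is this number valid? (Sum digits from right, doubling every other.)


Luhn sum = 38
38 mod 10 = 8

Invalid (Luhn sum mod 10 = 8)


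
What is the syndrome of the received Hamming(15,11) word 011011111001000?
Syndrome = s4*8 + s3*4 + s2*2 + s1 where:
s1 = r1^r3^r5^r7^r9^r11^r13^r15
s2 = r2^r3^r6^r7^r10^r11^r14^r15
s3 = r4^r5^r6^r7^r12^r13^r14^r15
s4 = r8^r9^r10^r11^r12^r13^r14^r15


s1=0, s2=0, s3=0, s4=1

Syndrome = 8 (error at position 8)


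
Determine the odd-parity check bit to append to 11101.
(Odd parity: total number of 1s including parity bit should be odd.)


Number of 1s in data: 4
Parity bit: 1

1


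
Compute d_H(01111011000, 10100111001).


XOR: 11011100001
Count of 1s: 6

6


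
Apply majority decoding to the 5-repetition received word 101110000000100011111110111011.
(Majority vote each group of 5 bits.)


Groups: 10111, 00000, 00100, 01111, 11101, 11011
Majority votes: 100111

100111


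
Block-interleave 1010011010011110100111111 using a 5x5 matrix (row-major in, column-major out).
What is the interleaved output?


Matrix:
  10100
  11010
  01111
  01001
  11111
Read columns: 1100101111101010110100111

1100101111101010110100111


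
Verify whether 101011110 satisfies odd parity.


Number of 1s: 6

No, parity error (6 ones)


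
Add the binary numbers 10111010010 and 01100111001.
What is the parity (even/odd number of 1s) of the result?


10111010010 = 1490
01100111001 = 825
Sum = 2315 = 100100001011
1s count = 5

odd parity (5 ones in 100100001011)


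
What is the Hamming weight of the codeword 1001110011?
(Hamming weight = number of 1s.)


Counting 1s in 1001110011

6


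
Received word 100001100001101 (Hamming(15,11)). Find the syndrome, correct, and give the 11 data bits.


Syndrome = 14: error at position 14

Data: 00110001111 (corrected bit 14)


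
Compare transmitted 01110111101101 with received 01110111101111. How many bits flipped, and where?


XOR: 00000000000010

1 error(s) at position(s): 12


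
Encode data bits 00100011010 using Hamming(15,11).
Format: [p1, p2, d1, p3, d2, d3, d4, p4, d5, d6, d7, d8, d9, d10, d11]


Parity bits: p1=1, p2=1, p3=1, p4=1

110101010011010


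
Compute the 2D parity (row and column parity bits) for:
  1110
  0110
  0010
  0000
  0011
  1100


Row parities: 101000
Column parities: 0101

Row P: 101000, Col P: 0101, Corner: 0


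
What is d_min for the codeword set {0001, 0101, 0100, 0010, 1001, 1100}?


Comparing all pairs, minimum distance: 1
Can detect 0 errors, correct 0 errors

1


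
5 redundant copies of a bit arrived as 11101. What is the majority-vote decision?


Ones: 4 out of 5
Threshold: 3

1 (4/5 voted 1)


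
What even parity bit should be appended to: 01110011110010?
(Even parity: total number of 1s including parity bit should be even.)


Number of 1s in data: 8
Parity bit: 0

0


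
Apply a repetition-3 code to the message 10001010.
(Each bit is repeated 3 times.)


Each bit -> 3 copies

111000000000111000111000


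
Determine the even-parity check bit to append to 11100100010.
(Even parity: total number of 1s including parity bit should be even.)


Number of 1s in data: 5
Parity bit: 1

1


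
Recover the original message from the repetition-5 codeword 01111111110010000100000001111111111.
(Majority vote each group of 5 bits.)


Groups: 01111, 11111, 00100, 00100, 00000, 11111, 11111
Majority votes: 1100011

1100011


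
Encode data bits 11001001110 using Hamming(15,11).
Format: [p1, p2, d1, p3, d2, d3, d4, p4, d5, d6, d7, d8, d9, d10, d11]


Parity bits: p1=0, p2=0, p3=0, p4=0

001010001001110


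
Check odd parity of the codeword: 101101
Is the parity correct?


Number of 1s: 4

No, parity error (4 ones)


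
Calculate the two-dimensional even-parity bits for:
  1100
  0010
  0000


Row parities: 010
Column parities: 1110

Row P: 010, Col P: 1110, Corner: 1


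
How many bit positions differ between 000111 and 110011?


XOR: 110100
Count of 1s: 3

3


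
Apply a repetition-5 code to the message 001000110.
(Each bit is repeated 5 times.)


Each bit -> 5 copies

000000000011111000000000000000111111111100000


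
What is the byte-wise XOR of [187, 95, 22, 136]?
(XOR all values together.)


XOR chain: 187 ^ 95 ^ 22 ^ 136 = 122

122


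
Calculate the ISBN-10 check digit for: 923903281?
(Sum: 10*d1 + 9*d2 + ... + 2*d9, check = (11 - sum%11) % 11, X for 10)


Weighted sum: 244
244 mod 11 = 2

Check digit: 9


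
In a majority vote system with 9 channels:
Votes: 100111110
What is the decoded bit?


Ones: 6 out of 9
Threshold: 5

1 (6/9 voted 1)


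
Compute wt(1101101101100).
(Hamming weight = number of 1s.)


Counting 1s in 1101101101100

8


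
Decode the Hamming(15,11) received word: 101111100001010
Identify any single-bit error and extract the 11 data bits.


Syndrome = 0: no error detected

Data: 11110001010 (no errors)


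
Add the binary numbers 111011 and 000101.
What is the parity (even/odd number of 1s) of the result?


111011 = 59
000101 = 5
Sum = 64 = 1000000
1s count = 1

odd parity (1 ones in 1000000)


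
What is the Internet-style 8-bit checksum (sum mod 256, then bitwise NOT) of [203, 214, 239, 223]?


Sum = 879 mod 256 = 111
Complement = 144

144


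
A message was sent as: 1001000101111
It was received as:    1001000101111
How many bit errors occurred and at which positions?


XOR: 0000000000000

0 errors (received matches sent)


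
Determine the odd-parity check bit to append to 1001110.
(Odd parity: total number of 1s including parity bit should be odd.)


Number of 1s in data: 4
Parity bit: 1

1


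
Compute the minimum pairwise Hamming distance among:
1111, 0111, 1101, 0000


Comparing all pairs, minimum distance: 1
Can detect 0 errors, correct 0 errors

1


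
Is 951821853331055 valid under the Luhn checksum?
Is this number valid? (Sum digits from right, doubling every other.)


Luhn sum = 51
51 mod 10 = 1

Invalid (Luhn sum mod 10 = 1)


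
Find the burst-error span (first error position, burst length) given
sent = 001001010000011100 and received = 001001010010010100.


XOR: 000000000010001000

Burst at position 10, length 5


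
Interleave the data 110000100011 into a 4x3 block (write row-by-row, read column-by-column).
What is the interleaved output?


Matrix:
  110
  000
  100
  011
Read columns: 101010010001

101010010001


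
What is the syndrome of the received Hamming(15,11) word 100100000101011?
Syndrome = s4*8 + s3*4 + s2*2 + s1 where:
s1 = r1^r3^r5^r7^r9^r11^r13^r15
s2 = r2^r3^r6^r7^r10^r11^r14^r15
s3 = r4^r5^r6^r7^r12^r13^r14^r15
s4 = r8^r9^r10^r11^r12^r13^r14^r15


s1=0, s2=1, s3=0, s4=0

Syndrome = 2 (error at position 2)


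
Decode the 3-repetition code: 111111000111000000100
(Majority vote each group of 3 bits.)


Groups: 111, 111, 000, 111, 000, 000, 100
Majority votes: 1101000

1101000


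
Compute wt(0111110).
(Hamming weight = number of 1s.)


Counting 1s in 0111110

5


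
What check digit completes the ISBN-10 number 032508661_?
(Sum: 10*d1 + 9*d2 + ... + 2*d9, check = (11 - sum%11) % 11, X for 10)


Weighted sum: 162
162 mod 11 = 8

Check digit: 3


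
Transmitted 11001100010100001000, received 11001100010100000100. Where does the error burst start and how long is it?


XOR: 00000000000000001100

Burst at position 16, length 2


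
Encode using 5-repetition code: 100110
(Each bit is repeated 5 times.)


Each bit -> 5 copies

111110000000000111111111100000


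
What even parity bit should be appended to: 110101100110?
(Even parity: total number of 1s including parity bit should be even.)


Number of 1s in data: 7
Parity bit: 1

1


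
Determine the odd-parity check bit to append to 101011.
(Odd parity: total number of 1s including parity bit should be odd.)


Number of 1s in data: 4
Parity bit: 1

1


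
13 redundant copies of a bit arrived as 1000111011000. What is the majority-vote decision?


Ones: 6 out of 13
Threshold: 7

0 (6/13 voted 1)


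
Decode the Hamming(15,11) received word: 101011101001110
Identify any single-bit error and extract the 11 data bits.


Syndrome = 0: no error detected

Data: 11111001110 (no errors)


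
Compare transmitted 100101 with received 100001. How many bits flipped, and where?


XOR: 000100

1 error(s) at position(s): 3


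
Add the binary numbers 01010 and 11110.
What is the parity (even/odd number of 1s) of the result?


01010 = 10
11110 = 30
Sum = 40 = 101000
1s count = 2

even parity (2 ones in 101000)


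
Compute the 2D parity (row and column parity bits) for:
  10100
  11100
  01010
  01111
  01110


Row parities: 01001
Column parities: 00011

Row P: 01001, Col P: 00011, Corner: 0


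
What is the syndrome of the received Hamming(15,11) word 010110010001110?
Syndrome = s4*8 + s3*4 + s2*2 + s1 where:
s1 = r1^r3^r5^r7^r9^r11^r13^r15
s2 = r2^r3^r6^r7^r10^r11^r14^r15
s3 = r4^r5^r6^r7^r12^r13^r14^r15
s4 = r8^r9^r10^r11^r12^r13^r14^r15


s1=0, s2=0, s3=1, s4=0

Syndrome = 4 (error at position 4)


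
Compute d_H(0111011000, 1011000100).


XOR: 1100011100
Count of 1s: 5

5


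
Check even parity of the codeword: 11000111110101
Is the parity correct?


Number of 1s: 9

No, parity error (9 ones)


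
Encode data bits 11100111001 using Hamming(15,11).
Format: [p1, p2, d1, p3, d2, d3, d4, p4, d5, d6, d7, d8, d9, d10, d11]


Parity bits: p1=0, p2=1, p3=0, p4=0

011011000111001


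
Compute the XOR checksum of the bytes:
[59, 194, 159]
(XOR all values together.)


XOR chain: 59 ^ 194 ^ 159 = 102

102


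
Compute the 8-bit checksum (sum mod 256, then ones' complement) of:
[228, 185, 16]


Sum = 429 mod 256 = 173
Complement = 82

82


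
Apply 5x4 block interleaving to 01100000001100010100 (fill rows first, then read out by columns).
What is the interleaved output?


Matrix:
  0110
  0000
  0011
  0001
  0100
Read columns: 00000100011010000110

00000100011010000110


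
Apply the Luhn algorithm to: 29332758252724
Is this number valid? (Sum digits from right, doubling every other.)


Luhn sum = 70
70 mod 10 = 0

Valid (Luhn sum mod 10 = 0)


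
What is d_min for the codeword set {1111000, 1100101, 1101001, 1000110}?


Comparing all pairs, minimum distance: 2
Can detect 1 errors, correct 0 errors

2


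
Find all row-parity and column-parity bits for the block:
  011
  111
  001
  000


Row parities: 0110
Column parities: 101

Row P: 0110, Col P: 101, Corner: 0


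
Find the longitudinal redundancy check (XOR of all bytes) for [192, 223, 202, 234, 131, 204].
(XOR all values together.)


XOR chain: 192 ^ 223 ^ 202 ^ 234 ^ 131 ^ 204 = 112

112


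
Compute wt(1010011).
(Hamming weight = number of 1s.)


Counting 1s in 1010011

4


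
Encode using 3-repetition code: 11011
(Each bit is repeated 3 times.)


Each bit -> 3 copies

111111000111111


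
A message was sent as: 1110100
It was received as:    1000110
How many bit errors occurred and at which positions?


XOR: 0110010

3 error(s) at position(s): 1, 2, 5


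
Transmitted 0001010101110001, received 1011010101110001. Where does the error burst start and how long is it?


XOR: 1010000000000000

Burst at position 0, length 3


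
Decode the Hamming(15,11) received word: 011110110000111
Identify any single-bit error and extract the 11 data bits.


Syndrome = 3: error at position 3

Data: 01010000111 (corrected bit 3)


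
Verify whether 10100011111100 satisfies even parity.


Number of 1s: 8

Yes, parity is correct (8 ones)


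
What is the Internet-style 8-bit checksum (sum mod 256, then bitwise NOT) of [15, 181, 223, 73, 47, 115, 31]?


Sum = 685 mod 256 = 173
Complement = 82

82


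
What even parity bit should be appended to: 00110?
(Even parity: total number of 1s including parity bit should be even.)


Number of 1s in data: 2
Parity bit: 0

0


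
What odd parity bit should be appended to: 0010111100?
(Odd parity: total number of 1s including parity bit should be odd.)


Number of 1s in data: 5
Parity bit: 0

0


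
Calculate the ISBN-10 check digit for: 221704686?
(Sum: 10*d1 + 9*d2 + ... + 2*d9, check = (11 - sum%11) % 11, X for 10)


Weighted sum: 175
175 mod 11 = 10

Check digit: 1


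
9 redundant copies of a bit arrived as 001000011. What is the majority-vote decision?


Ones: 3 out of 9
Threshold: 5

0 (3/9 voted 1)


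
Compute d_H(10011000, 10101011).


XOR: 00110011
Count of 1s: 4

4


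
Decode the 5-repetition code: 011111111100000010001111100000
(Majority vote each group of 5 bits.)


Groups: 01111, 11111, 00000, 01000, 11111, 00000
Majority votes: 110010

110010


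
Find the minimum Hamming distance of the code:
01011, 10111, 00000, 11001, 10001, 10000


Comparing all pairs, minimum distance: 1
Can detect 0 errors, correct 0 errors

1


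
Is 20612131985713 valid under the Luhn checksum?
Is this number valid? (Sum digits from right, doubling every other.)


Luhn sum = 50
50 mod 10 = 0

Valid (Luhn sum mod 10 = 0)


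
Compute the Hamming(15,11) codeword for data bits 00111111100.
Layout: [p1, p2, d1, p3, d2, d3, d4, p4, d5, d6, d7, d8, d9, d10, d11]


Parity bits: p1=0, p2=0, p3=0, p4=1

000001111111100


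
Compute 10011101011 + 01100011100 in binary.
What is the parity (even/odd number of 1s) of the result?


10011101011 = 1259
01100011100 = 796
Sum = 2055 = 100000000111
1s count = 4

even parity (4 ones in 100000000111)


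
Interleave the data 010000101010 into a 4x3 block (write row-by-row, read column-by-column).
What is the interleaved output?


Matrix:
  010
  000
  101
  010
Read columns: 001010010010

001010010010


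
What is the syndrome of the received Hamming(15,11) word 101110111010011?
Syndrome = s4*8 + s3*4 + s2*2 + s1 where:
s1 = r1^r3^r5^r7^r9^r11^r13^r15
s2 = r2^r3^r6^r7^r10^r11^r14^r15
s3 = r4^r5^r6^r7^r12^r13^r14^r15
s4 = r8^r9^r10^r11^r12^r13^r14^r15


s1=1, s2=1, s3=1, s4=1

Syndrome = 15 (error at position 15)


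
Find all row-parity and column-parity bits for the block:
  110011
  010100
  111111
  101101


Row parities: 0000
Column parities: 110101

Row P: 0000, Col P: 110101, Corner: 0


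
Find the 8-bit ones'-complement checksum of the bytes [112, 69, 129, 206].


Sum = 516 mod 256 = 4
Complement = 251

251


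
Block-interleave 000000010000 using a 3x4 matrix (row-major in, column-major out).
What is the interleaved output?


Matrix:
  0000
  0001
  0000
Read columns: 000000000010

000000000010


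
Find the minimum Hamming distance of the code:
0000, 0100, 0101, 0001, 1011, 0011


Comparing all pairs, minimum distance: 1
Can detect 0 errors, correct 0 errors

1


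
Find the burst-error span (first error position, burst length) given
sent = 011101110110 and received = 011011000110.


XOR: 000110110000

Burst at position 3, length 5


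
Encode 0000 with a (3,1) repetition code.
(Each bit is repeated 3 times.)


Each bit -> 3 copies

000000000000


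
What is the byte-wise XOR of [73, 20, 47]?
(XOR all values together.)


XOR chain: 73 ^ 20 ^ 47 = 114

114


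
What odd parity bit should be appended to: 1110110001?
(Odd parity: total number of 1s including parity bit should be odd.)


Number of 1s in data: 6
Parity bit: 1

1


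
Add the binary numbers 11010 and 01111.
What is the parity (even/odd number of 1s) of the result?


11010 = 26
01111 = 15
Sum = 41 = 101001
1s count = 3

odd parity (3 ones in 101001)


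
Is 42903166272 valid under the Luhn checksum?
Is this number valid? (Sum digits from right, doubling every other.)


Luhn sum = 40
40 mod 10 = 0

Valid (Luhn sum mod 10 = 0)


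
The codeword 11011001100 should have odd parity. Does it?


Number of 1s: 6

No, parity error (6 ones)


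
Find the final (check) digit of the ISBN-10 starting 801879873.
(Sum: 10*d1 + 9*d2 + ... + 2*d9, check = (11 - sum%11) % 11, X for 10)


Weighted sum: 290
290 mod 11 = 4

Check digit: 7


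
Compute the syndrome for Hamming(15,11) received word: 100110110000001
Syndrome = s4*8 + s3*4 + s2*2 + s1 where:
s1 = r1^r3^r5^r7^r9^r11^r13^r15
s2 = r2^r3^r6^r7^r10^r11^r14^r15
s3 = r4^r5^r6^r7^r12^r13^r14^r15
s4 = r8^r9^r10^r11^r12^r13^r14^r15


s1=0, s2=0, s3=0, s4=0

Syndrome = 0 (no error)


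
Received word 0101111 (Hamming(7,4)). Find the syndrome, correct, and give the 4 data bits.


Syndrome = 2: error at position 2

Data: 0111 (corrected bit 2)


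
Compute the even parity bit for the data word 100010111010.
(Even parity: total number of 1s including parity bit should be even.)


Number of 1s in data: 6
Parity bit: 0

0


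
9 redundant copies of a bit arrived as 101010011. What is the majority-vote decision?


Ones: 5 out of 9
Threshold: 5

1 (5/9 voted 1)


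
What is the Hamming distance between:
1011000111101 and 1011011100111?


XOR: 0000011011010
Count of 1s: 5

5


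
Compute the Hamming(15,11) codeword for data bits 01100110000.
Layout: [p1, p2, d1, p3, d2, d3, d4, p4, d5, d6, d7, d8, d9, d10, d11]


Parity bits: p1=0, p2=1, p3=0, p4=0

010011000110000


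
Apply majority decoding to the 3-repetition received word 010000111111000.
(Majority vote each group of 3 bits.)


Groups: 010, 000, 111, 111, 000
Majority votes: 00110

00110


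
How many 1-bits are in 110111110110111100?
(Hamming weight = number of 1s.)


Counting 1s in 110111110110111100

13


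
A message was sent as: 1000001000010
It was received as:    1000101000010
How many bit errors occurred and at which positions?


XOR: 0000100000000

1 error(s) at position(s): 4


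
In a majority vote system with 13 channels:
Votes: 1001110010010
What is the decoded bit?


Ones: 6 out of 13
Threshold: 7

0 (6/13 voted 1)


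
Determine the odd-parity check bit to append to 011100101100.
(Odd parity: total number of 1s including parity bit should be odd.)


Number of 1s in data: 6
Parity bit: 1

1


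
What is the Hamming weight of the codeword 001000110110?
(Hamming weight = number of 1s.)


Counting 1s in 001000110110

5


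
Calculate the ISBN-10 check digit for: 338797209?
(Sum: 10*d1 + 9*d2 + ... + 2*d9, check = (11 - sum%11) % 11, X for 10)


Weighted sum: 285
285 mod 11 = 10

Check digit: 1


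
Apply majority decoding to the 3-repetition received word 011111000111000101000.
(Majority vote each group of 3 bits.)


Groups: 011, 111, 000, 111, 000, 101, 000
Majority votes: 1101010

1101010


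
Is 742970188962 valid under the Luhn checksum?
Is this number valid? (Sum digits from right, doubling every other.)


Luhn sum = 58
58 mod 10 = 8

Invalid (Luhn sum mod 10 = 8)


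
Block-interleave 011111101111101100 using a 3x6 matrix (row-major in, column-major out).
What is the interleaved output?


Matrix:
  011111
  101111
  101100
Read columns: 011100111111110110

011100111111110110


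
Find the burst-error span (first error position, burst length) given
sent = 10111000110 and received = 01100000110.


XOR: 11011000000

Burst at position 0, length 5


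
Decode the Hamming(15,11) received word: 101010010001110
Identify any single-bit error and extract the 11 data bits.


Syndrome = 0: no error detected

Data: 11000001110 (no errors)


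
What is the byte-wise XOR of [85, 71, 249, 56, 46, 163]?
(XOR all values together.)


XOR chain: 85 ^ 71 ^ 249 ^ 56 ^ 46 ^ 163 = 94

94


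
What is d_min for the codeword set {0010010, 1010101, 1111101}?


Comparing all pairs, minimum distance: 2
Can detect 1 errors, correct 0 errors

2


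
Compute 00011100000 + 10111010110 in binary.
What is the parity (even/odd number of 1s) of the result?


00011100000 = 224
10111010110 = 1494
Sum = 1718 = 11010110110
1s count = 7

odd parity (7 ones in 11010110110)


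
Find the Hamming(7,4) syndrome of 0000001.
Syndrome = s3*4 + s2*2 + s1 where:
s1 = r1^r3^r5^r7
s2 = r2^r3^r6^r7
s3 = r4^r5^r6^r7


s1=1, s2=1, s3=1

Syndrome = 7 (error at position 7)


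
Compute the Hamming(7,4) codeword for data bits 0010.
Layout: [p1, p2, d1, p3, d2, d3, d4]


Parity bits: p1=0, p2=1, p3=1

0101010


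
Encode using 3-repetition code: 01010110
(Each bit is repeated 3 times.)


Each bit -> 3 copies

000111000111000111111000


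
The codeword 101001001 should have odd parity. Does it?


Number of 1s: 4

No, parity error (4 ones)


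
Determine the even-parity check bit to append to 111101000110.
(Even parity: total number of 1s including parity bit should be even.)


Number of 1s in data: 7
Parity bit: 1

1


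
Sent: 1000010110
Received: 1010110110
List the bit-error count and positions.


XOR: 0010100000

2 error(s) at position(s): 2, 4


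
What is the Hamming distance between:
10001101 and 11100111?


XOR: 01101010
Count of 1s: 4

4


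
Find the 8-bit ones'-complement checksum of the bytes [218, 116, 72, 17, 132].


Sum = 555 mod 256 = 43
Complement = 212

212


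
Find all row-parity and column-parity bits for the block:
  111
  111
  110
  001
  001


Row parities: 11011
Column parities: 110

Row P: 11011, Col P: 110, Corner: 0


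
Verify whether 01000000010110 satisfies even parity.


Number of 1s: 4

Yes, parity is correct (4 ones)


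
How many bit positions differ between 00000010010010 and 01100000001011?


XOR: 01100010011001
Count of 1s: 6

6


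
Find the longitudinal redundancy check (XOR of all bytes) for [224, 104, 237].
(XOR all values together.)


XOR chain: 224 ^ 104 ^ 237 = 101

101


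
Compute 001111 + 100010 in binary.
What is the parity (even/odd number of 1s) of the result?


001111 = 15
100010 = 34
Sum = 49 = 110001
1s count = 3

odd parity (3 ones in 110001)


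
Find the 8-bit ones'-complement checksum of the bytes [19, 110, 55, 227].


Sum = 411 mod 256 = 155
Complement = 100

100


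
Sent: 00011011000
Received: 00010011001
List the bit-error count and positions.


XOR: 00001000001

2 error(s) at position(s): 4, 10


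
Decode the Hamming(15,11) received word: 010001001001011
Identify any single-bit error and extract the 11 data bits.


Syndrome = 0: no error detected

Data: 00101001011 (no errors)


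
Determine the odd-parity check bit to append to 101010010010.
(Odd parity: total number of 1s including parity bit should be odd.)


Number of 1s in data: 5
Parity bit: 0

0


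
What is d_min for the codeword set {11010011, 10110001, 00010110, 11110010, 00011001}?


Comparing all pairs, minimum distance: 2
Can detect 1 errors, correct 0 errors

2


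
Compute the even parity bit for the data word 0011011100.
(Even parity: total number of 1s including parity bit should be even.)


Number of 1s in data: 5
Parity bit: 1

1


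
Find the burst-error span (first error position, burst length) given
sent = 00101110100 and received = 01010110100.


XOR: 01111000000

Burst at position 1, length 4


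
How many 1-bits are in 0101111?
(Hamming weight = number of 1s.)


Counting 1s in 0101111

5


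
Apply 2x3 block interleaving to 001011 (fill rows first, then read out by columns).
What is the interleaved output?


Matrix:
  001
  011
Read columns: 000111

000111


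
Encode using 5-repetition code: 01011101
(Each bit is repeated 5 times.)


Each bit -> 5 copies

0000011111000001111111111111110000011111


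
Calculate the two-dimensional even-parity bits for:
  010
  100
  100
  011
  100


Row parities: 11101
Column parities: 101

Row P: 11101, Col P: 101, Corner: 0


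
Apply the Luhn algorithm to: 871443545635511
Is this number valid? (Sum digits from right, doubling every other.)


Luhn sum = 65
65 mod 10 = 5

Invalid (Luhn sum mod 10 = 5)


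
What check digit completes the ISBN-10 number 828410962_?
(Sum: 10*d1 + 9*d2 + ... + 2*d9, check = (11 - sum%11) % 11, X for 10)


Weighted sum: 254
254 mod 11 = 1

Check digit: X


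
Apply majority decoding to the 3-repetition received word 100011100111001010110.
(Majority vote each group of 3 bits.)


Groups: 100, 011, 100, 111, 001, 010, 110
Majority votes: 0101001

0101001


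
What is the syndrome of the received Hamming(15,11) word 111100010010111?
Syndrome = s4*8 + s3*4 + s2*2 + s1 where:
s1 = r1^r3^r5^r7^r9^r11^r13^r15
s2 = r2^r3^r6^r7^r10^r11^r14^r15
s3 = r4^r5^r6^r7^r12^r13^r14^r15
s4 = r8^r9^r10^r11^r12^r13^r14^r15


s1=1, s2=1, s3=0, s4=1

Syndrome = 11 (error at position 11)


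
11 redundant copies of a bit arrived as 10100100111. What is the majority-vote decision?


Ones: 6 out of 11
Threshold: 6

1 (6/11 voted 1)


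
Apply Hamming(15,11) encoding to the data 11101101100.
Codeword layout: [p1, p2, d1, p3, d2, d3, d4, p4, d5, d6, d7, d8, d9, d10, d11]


Parity bits: p1=0, p2=1, p3=0, p4=0

011011001101100


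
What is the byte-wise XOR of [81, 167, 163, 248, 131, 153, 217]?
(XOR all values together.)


XOR chain: 81 ^ 167 ^ 163 ^ 248 ^ 131 ^ 153 ^ 217 = 110

110


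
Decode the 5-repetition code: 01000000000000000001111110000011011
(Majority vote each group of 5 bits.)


Groups: 01000, 00000, 00000, 00001, 11111, 00000, 11011
Majority votes: 0000101

0000101


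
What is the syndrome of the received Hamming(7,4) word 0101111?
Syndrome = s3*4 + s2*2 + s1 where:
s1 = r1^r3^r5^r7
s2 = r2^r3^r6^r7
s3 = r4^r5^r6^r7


s1=0, s2=1, s3=0

Syndrome = 2 (error at position 2)


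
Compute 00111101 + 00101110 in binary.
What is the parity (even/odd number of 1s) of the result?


00111101 = 61
00101110 = 46
Sum = 107 = 1101011
1s count = 5

odd parity (5 ones in 1101011)


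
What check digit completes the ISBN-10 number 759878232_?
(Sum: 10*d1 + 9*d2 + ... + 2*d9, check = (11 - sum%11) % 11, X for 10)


Weighted sum: 346
346 mod 11 = 5

Check digit: 6


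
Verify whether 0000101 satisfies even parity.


Number of 1s: 2

Yes, parity is correct (2 ones)


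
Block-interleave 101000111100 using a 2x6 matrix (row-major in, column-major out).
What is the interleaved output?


Matrix:
  101000
  111100
Read columns: 110111010000

110111010000


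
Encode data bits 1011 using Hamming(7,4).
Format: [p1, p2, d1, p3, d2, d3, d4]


Parity bits: p1=0, p2=1, p3=0

0110011


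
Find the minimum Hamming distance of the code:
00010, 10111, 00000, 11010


Comparing all pairs, minimum distance: 1
Can detect 0 errors, correct 0 errors

1


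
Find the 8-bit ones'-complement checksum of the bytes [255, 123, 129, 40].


Sum = 547 mod 256 = 35
Complement = 220

220


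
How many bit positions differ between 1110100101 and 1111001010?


XOR: 0001101111
Count of 1s: 6

6


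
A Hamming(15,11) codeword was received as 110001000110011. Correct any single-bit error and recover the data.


Syndrome = 5: error at position 5

Data: 01100110011 (corrected bit 5)


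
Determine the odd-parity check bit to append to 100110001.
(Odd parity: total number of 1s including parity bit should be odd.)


Number of 1s in data: 4
Parity bit: 1

1


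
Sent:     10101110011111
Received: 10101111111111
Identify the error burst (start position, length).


XOR: 00000001100000

Burst at position 7, length 2


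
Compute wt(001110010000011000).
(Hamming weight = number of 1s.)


Counting 1s in 001110010000011000

6


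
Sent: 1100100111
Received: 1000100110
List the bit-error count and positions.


XOR: 0100000001

2 error(s) at position(s): 1, 9


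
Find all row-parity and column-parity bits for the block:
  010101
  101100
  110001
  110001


Row parities: 1111
Column parities: 111001

Row P: 1111, Col P: 111001, Corner: 0


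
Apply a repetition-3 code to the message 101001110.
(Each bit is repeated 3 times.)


Each bit -> 3 copies

111000111000000111111111000


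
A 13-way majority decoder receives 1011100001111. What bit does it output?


Ones: 8 out of 13
Threshold: 7

1 (8/13 voted 1)


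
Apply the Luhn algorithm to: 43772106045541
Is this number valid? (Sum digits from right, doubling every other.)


Luhn sum = 53
53 mod 10 = 3

Invalid (Luhn sum mod 10 = 3)


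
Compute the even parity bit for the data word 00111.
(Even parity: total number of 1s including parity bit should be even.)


Number of 1s in data: 3
Parity bit: 1

1


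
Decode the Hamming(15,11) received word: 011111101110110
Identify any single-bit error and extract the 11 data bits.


Syndrome = 10: error at position 10

Data: 11111010110 (corrected bit 10)


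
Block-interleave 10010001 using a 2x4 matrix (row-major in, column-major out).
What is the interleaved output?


Matrix:
  1001
  0001
Read columns: 10000011

10000011


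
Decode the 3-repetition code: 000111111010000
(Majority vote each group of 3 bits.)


Groups: 000, 111, 111, 010, 000
Majority votes: 01100

01100


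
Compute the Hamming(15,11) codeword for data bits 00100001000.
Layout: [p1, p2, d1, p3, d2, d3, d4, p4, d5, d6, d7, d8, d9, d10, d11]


Parity bits: p1=0, p2=1, p3=0, p4=1

010001010001000


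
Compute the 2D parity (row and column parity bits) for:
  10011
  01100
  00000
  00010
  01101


Row parities: 10011
Column parities: 10000

Row P: 10011, Col P: 10000, Corner: 1


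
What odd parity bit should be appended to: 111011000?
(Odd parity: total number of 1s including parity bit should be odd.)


Number of 1s in data: 5
Parity bit: 0

0


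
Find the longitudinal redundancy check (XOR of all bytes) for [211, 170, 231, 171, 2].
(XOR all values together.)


XOR chain: 211 ^ 170 ^ 231 ^ 171 ^ 2 = 55

55


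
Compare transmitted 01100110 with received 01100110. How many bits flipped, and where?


XOR: 00000000

0 errors (received matches sent)


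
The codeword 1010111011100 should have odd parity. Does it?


Number of 1s: 8

No, parity error (8 ones)


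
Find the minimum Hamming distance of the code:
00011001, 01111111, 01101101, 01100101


Comparing all pairs, minimum distance: 1
Can detect 0 errors, correct 0 errors

1


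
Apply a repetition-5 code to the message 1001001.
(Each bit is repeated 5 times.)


Each bit -> 5 copies

11111000000000011111000000000011111


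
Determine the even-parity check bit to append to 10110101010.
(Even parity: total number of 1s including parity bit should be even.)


Number of 1s in data: 6
Parity bit: 0

0


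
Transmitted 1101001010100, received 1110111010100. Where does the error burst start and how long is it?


XOR: 0011110000000

Burst at position 2, length 4


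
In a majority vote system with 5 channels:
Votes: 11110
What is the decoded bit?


Ones: 4 out of 5
Threshold: 3

1 (4/5 voted 1)


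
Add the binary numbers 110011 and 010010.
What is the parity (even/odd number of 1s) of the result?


110011 = 51
010010 = 18
Sum = 69 = 1000101
1s count = 3

odd parity (3 ones in 1000101)
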